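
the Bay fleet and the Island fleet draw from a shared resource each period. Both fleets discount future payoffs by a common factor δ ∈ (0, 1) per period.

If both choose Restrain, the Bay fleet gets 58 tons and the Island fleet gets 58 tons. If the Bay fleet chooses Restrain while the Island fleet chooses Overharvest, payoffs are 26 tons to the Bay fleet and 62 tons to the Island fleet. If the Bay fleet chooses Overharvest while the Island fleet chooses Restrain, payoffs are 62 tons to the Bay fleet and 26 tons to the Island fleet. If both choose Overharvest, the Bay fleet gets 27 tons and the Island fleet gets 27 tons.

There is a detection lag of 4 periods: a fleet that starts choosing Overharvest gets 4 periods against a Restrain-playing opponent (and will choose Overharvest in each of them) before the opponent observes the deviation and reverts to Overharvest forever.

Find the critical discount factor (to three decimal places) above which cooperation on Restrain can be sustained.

0.581

A deviator earns 62 for 4 periods, then 27 forever; cooperating earns 58 forever. Multiplying the IC by (1−δ):
58 ≥ 62(1−δ^4) + 27δ^4, so 35·δ^4 ≥ 4 and δ^4 ≥ 4/35.
δ ≥ (4/35)^(1/4) ≈ 0.581.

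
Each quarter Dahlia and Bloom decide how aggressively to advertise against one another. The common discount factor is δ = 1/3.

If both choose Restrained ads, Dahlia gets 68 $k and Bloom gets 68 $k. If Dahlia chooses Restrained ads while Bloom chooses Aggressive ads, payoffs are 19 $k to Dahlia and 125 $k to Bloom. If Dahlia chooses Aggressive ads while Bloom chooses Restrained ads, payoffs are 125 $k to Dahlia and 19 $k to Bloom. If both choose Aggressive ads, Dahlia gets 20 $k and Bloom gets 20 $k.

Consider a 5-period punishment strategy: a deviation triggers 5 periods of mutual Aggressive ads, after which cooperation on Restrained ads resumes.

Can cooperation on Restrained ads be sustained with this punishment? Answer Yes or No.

No

IC: δ+…+δ^5 ≥ (125−68)/(68−20) = 19/16.
At δ = 1/3: partial sum = 0.4979 < 1.1875. Cooperation not sustainable.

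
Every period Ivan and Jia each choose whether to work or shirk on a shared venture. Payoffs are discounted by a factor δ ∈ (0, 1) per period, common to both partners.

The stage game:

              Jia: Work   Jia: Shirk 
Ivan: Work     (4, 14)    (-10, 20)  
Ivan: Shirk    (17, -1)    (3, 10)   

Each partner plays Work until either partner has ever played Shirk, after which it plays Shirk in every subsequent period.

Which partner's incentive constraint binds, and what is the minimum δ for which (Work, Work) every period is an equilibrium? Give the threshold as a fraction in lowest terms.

For Ivan: deviation gain 17−4 = 13, per-period punishment loss 4−3 = 1. IC gives δ ≥ 13/14.
For Jia: gain 6, loss 4 per period, so δ ≥ 6/10 = 3/5.
The tighter constraint is Ivan's, so cooperation needs δ ≥ 13/14.

Ivan; δ ≥ 13/14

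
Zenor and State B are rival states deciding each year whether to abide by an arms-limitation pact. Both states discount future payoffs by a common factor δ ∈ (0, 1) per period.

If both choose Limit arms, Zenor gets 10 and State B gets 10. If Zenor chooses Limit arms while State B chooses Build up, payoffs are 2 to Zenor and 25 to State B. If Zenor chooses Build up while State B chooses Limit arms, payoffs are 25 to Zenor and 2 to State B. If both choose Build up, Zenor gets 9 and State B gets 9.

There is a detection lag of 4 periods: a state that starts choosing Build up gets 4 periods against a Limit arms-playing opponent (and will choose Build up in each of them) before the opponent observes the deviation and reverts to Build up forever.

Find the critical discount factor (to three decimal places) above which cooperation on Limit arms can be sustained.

0.984

A deviator earns 25 for 4 periods, then 9 forever; cooperating earns 10 forever. Multiplying the IC by (1−δ):
10 ≥ 25(1−δ^4) + 9δ^4, so 16·δ^4 ≥ 15 and δ^4 ≥ 15/16.
δ ≥ (15/16)^(1/4) ≈ 0.984.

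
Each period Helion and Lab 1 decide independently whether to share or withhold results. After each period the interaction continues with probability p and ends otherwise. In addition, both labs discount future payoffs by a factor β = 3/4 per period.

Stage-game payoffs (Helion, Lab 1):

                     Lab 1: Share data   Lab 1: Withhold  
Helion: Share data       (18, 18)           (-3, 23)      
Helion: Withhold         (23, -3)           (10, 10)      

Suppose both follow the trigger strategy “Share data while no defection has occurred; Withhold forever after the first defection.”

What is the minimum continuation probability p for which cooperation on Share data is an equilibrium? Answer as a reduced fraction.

Expected continuation weight on next period's payoff is β·p = 3/4·p, which plays the role of the discount factor.
Cooperation requires 3/4·p ≥ (23−18)/(23−10) = 5/13, hence p ≥ 20/39.

20/39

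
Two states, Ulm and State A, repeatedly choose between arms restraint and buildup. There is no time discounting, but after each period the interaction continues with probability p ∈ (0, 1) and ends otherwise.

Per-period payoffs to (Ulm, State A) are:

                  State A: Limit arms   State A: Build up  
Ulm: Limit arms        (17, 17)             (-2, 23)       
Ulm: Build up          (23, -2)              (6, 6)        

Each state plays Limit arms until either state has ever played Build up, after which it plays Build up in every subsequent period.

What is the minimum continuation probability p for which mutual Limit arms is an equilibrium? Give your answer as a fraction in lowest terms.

6/17

Expected cooperation value is 17 + p·17 + p²·17 + … = 17/(1−p); deviation gives 23 + p·6/(1−p).
17 ≥ 23(1−p) + 6p ⇒ 17p ≥ 6 ⇒ p ≥ 6/17.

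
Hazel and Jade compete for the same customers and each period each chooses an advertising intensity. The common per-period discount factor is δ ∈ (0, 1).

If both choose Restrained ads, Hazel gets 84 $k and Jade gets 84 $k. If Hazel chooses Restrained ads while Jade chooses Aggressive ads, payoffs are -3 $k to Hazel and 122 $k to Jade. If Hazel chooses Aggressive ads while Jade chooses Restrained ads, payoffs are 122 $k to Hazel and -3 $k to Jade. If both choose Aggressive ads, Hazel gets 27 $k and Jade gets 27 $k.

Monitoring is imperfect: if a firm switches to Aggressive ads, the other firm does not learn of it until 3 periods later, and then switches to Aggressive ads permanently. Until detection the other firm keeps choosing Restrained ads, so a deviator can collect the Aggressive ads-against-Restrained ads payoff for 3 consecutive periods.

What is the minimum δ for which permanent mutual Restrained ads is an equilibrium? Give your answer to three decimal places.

A deviator earns 122 for 3 periods, then 27 forever; cooperating earns 84 forever. Multiplying the IC by (1−δ):
84 ≥ 122(1−δ^3) + 27δ^3, so 95·δ^3 ≥ 38 and δ^3 ≥ 2/5.
δ ≥ (2/5)^(1/3) ≈ 0.737.

0.737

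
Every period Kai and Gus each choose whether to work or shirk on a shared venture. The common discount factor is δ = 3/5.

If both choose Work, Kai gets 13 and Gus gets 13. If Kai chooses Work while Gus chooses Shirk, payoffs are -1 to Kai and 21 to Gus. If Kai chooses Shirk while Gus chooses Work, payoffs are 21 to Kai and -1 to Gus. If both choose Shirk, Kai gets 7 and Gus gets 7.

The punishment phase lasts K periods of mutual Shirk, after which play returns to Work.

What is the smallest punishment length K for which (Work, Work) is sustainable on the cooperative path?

No profitable deviation requires (13−7)(δ+…+δ^K) ≥ 21−13, i.e. δ+…+δ^K ≥ 4/3 ≈ 1.3333.
With δ = 3/5, the partial sums are K=1: 0.6000, K=2: 0.9600, K=3: 1.1760, K=4: 1.3056, K=5: 1.3834.
K = 5 is the first length at which the sum reaches 1.3333.

5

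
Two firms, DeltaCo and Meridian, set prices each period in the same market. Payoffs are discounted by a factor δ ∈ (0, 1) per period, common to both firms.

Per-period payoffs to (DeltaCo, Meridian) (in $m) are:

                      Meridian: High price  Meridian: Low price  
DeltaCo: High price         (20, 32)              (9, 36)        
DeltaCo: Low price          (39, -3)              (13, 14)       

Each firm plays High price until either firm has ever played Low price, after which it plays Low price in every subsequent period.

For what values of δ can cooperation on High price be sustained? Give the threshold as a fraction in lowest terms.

19/26

DeltaCo: cooperation gives 20 each period; deviation gives 39 once then 13 forever.
  20/(1−δ) ≥ 39 + 13δ/(1−δ) ⇒ δ ≥ 19/26.
Meridian: cooperation gives 32 each period; deviation gives 36 once then 14 forever.
  δ ≥ 4/22 = 2/11.
Both must hold, so the binding constraint is DeltaCo's: δ ≥ 19/26.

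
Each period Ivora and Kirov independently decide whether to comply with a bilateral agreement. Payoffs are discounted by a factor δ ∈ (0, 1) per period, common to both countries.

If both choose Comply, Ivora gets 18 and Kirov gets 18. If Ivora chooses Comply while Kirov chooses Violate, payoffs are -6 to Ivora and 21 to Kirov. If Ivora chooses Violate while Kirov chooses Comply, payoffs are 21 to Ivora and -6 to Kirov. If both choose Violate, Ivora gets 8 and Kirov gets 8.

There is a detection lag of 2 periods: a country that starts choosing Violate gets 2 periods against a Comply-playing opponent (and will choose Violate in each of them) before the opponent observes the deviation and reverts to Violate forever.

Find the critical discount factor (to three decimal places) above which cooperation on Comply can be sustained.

0.480

A deviator earns 21 for 2 periods, then 8 forever; cooperating earns 18 forever. Multiplying the IC by (1−δ):
18 ≥ 21(1−δ^2) + 8δ^2, so 13·δ^2 ≥ 3 and δ^2 ≥ 3/13.
δ ≥ (3/13)^(1/2) ≈ 0.480.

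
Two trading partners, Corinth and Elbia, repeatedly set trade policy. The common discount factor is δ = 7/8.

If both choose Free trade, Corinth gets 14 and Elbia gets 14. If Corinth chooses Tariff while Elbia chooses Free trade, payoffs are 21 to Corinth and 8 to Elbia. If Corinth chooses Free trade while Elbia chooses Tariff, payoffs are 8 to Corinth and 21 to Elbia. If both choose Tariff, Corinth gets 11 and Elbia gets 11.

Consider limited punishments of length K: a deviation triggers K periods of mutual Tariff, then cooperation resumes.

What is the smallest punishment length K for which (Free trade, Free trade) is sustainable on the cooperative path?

Need Σ_{k=1}^{K} δ^k ≥ (21−14)/(14−11) = 2.3333 at δ = 7/8.
At K = 3 the sum is 2.3105 < 2.3333; at K = 4 it is 2.8967 ≥ 2.3333.
So the minimum punishment length is K = 4.

4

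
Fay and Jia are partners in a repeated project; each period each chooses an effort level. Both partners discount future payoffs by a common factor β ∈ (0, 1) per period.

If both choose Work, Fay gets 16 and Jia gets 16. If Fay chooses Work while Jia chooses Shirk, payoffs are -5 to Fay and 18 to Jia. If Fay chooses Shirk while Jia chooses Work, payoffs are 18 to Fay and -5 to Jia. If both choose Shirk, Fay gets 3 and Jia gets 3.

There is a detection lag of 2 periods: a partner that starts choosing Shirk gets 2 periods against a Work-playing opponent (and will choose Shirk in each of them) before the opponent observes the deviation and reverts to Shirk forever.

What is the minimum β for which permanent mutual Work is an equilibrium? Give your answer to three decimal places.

Deviating for the 2 undetected periods gains 18−16 = 2 per period over cooperation, then loses 16−3 = 13 per period forever once punishment starts.
Gain: 2(1 + β + … + β^1); loss: 13·β^2/(1−β).
No profitable deviation ⇔ 2(1−β^2) ≤ 13·β^2, i.e. β^2 ≥ 2/(2+13) = 2/15.
Hence β ≥ (2/15)^(1/2) ≈ 0.365.

0.365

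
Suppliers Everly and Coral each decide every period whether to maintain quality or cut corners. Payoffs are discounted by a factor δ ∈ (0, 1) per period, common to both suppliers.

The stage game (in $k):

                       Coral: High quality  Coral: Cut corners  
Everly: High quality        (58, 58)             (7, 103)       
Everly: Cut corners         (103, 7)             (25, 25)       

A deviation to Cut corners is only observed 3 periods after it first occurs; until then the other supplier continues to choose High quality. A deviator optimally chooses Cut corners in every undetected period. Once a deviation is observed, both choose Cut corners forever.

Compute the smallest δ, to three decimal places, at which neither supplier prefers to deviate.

0.832

Deviating for the 3 undetected periods gains 103−58 = 45 per period over cooperation, then loses 58−25 = 33 per period forever once punishment starts.
Gain: 45(1 + δ + … + δ^2); loss: 33·δ^3/(1−δ).
No profitable deviation ⇔ 45(1−δ^3) ≤ 33·δ^3, i.e. δ^3 ≥ 45/(45+33) = 15/26.
Hence δ ≥ (15/26)^(1/3) ≈ 0.832.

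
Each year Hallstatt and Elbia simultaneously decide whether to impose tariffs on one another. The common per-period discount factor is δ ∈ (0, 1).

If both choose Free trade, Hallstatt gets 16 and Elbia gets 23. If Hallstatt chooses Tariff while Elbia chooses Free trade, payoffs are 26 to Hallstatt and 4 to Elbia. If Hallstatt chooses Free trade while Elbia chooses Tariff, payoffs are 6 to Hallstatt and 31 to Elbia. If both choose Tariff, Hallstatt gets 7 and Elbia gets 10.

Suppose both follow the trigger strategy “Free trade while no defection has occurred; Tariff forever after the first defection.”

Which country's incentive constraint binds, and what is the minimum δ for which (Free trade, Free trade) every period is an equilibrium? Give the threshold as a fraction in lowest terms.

For Hallstatt: deviation gain 26−16 = 10, per-period punishment loss 16−7 = 9. IC gives δ ≥ 10/19.
For Elbia: gain 8, loss 13 per period, so δ ≥ 8/21.
The tighter constraint is Hallstatt's, so cooperation needs δ ≥ 10/19.

Hallstatt; δ ≥ 10/19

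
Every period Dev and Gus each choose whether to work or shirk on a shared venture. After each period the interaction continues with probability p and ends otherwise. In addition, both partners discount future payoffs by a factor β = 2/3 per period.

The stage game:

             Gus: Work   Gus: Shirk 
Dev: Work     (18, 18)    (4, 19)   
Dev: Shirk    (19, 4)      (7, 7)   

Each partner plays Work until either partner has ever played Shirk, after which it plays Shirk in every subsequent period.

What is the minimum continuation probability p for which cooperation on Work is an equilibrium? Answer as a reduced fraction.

Expected continuation weight on next period's payoff is β·p = 2/3·p, which plays the role of the discount factor.
Cooperation requires 2/3·p ≥ (19−18)/(19−7) = 1/12, hence p ≥ 1/8.

1/8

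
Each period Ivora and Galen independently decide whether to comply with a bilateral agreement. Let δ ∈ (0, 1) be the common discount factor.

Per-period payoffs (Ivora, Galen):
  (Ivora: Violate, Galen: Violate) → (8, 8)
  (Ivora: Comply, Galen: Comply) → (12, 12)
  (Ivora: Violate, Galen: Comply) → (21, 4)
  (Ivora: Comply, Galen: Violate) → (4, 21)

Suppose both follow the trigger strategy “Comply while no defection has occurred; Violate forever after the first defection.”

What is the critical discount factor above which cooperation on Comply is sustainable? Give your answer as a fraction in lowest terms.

Cooperation forever yields 12 each period: 12/(1−δ).
Deviating yields 21 once, then 8 forever: 21 + 8δ/(1−δ).
No profitable deviation requires 12/(1−δ) ≥ 21 + 8δ/(1−δ).
Multiplying by (1−δ): 12 ≥ 21(1−δ) + 8δ = 21 − 13δ.
So 13δ ≥ 9, i.e. δ ≥ 9/13.

9/13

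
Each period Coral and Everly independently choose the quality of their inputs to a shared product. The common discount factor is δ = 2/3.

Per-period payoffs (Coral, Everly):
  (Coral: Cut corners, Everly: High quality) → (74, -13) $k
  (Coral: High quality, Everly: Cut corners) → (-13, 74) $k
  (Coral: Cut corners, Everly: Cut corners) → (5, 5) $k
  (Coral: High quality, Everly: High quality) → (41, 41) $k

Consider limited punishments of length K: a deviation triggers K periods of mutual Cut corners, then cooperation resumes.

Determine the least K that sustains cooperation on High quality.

Need Σ_{k=1}^{K} δ^k ≥ (74−41)/(41−5) = 0.9167 at δ = 2/3.
At K = 1 the sum is 0.6667 < 0.9167; at K = 2 it is 1.1111 ≥ 0.9167.
So the minimum punishment length is K = 2.

2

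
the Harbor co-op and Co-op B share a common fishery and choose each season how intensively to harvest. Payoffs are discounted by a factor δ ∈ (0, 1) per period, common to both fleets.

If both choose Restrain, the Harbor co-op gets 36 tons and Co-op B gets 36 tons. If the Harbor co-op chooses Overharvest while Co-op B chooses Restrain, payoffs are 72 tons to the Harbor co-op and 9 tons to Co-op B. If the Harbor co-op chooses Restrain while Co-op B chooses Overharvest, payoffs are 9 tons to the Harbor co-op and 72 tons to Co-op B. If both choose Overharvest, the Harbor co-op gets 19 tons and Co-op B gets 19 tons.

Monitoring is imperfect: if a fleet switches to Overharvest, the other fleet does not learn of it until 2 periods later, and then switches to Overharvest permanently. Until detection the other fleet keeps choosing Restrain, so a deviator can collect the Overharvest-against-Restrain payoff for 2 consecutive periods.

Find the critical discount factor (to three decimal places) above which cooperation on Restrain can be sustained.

0.824

A deviator earns 72 for 2 periods, then 19 forever; cooperating earns 36 forever. Multiplying the IC by (1−δ):
36 ≥ 72(1−δ^2) + 19δ^2, so 53·δ^2 ≥ 36 and δ^2 ≥ 36/53.
δ ≥ (36/53)^(1/2) ≈ 0.824.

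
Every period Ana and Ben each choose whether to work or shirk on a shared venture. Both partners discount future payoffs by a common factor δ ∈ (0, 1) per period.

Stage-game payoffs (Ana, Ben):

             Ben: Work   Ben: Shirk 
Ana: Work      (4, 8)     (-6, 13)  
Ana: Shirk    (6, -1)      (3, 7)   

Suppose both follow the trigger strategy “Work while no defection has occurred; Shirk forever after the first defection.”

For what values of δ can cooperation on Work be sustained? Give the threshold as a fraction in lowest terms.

5/6

Ana: cooperation gives 4 each period; deviation gives 6 once then 3 forever.
  4/(1−δ) ≥ 6 + 3δ/(1−δ) ⇒ δ ≥ 2/3.
Ben: cooperation gives 8 each period; deviation gives 13 once then 7 forever.
  δ ≥ 5/6.
Both must hold, so the binding constraint is Ben's: δ ≥ 5/6.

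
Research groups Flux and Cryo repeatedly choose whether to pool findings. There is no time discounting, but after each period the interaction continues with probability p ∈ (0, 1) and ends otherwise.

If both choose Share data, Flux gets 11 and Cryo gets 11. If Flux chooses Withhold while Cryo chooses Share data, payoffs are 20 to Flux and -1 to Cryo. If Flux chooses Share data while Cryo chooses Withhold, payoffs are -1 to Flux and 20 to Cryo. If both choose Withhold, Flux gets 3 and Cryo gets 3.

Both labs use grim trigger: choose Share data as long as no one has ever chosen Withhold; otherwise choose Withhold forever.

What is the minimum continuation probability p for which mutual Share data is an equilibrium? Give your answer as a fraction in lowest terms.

9/17

Expected cooperation value is 11 + p·11 + p²·11 + … = 11/(1−p); deviation gives 20 + p·3/(1−p).
11 ≥ 20(1−p) + 3p ⇒ 17p ≥ 9 ⇒ p ≥ 9/17.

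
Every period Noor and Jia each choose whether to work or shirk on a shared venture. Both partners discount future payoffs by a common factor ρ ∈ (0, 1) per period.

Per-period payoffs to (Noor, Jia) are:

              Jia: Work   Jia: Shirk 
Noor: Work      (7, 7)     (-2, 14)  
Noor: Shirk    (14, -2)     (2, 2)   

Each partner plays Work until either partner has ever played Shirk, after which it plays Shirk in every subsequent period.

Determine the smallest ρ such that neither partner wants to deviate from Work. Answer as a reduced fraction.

7/12

One-period gain from deviating is 14 − 7 = 7. The loss is 7 − 2 = 5 in every subsequent period, with present value 5·ρ/(1−ρ).
Deviation is unprofitable when 5·ρ/(1−ρ) ≥ 7, i.e. ρ/(1−ρ) ≥ 7/5.
Equivalently ρ ≥ 7/(7+5) = 7/12.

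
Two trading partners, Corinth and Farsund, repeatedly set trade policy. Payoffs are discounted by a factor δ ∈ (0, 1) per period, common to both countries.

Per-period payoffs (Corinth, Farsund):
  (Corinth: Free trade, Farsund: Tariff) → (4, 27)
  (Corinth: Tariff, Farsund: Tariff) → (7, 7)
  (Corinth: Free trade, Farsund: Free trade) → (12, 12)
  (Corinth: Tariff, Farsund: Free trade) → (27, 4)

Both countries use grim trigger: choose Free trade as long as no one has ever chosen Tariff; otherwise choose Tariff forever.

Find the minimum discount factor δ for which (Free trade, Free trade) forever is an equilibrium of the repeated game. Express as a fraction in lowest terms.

3/4

Cooperation forever yields 12 each period: 12/(1−δ).
Deviating yields 27 once, then 7 forever: 27 + 7δ/(1−δ).
No profitable deviation requires 12/(1−δ) ≥ 27 + 7δ/(1−δ).
Multiplying by (1−δ): 12 ≥ 27(1−δ) + 7δ = 27 − 20δ.
So 20δ ≥ 15, i.e. δ ≥ 15/20 = 3/4.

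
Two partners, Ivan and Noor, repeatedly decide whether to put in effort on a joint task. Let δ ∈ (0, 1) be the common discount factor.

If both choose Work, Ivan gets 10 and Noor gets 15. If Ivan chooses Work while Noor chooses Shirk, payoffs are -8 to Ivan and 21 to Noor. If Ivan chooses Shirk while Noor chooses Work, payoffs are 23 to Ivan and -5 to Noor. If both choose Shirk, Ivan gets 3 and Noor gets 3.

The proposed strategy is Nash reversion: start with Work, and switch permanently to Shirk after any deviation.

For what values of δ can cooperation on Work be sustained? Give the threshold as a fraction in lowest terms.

13/20

For Ivan: deviation gain 23−10 = 13, per-period punishment loss 10−3 = 7. IC gives δ ≥ 13/20.
For Noor: gain 6, loss 12 per period, so δ ≥ 6/18 = 1/3.
The tighter constraint is Ivan's, so cooperation needs δ ≥ 13/20.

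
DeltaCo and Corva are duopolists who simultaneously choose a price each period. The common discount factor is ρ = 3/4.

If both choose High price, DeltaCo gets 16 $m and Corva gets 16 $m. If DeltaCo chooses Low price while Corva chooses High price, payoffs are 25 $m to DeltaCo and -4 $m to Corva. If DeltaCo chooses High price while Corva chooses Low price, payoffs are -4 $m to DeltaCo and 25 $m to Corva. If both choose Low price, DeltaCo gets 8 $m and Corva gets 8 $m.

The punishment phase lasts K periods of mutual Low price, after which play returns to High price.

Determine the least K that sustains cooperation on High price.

No profitable deviation requires (16−8)(ρ+…+ρ^K) ≥ 25−16, i.e. ρ+…+ρ^K ≥ 9/8 ≈ 1.1250.
With ρ = 3/4, the partial sums are K=1: 0.7500, K=2: 1.3125.
K = 2 is the first length at which the sum reaches 1.1250.

2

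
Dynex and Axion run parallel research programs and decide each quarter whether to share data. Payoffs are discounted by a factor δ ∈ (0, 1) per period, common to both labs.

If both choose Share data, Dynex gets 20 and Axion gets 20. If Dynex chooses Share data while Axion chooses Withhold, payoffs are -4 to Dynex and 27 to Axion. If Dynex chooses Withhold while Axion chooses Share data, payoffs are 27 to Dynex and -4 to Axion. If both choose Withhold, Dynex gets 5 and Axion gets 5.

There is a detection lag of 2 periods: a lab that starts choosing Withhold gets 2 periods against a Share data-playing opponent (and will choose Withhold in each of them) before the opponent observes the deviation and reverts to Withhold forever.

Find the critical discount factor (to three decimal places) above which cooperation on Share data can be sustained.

A deviator earns 27 for 2 periods, then 5 forever; cooperating earns 20 forever. Multiplying the IC by (1−δ):
20 ≥ 27(1−δ^2) + 5δ^2, so 22·δ^2 ≥ 7 and δ^2 ≥ 7/22.
δ ≥ (7/22)^(1/2) ≈ 0.564.

0.564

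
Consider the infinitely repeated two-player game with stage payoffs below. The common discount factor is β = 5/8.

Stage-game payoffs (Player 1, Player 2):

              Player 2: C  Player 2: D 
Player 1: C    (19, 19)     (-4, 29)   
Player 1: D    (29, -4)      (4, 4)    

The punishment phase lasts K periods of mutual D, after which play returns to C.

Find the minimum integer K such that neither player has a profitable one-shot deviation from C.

Need Σ_{k=1}^{K} β^k ≥ (29−19)/(19−4) = 0.6667 at β = 5/8.
At K = 1 the sum is 0.6250 < 0.6667; at K = 2 it is 1.0156 ≥ 0.6667.
So the minimum punishment length is K = 2.

2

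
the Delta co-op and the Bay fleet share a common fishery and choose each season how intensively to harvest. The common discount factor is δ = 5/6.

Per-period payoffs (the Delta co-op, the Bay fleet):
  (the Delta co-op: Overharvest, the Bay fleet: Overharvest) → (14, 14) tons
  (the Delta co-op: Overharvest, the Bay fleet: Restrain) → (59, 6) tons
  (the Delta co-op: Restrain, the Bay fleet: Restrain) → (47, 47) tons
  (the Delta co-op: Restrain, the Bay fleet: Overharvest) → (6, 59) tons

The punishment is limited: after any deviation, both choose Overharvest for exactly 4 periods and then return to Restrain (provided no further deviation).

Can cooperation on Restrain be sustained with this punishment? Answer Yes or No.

Comparing payoff streams over the 5 periods until play realigns: cooperate → 47(1+δ+…+δ^4); deviate → 59 + 14(δ+…+δ^4).
Cooperation is sustained iff (47−14)(δ+…+δ^4) ≥ 59−47.
δ+…+δ^4 = 5/6·(1−(5/6)^4)/(1−5/6) = 2.5887, and (59−47)/(47−14) = 0.3636.
2.5887 ≥ 0.3636, so cooperation is sustainable.

Yes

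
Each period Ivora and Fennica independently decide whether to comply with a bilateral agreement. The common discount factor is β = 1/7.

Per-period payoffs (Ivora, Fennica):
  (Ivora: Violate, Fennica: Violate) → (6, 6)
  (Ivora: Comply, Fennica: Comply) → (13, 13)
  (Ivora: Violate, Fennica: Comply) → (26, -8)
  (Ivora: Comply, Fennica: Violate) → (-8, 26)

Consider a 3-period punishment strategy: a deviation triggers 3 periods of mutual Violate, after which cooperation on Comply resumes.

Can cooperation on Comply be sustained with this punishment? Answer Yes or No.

A one-shot deviation gives 26 now, then 6 for 3 periods, then back to 13.
Gain from deviating: (26−13) today; loss: (13−6) in each of the next 3 periods.
No-deviation condition: (13−6)(β+…+β^3) ≥ 26−13, i.e. β+…+β^3 ≥ 13/7.
At β = 1/7: β+…+β^3 = 0.1662 < 1.8571.
So cooperation is not sustainable.

No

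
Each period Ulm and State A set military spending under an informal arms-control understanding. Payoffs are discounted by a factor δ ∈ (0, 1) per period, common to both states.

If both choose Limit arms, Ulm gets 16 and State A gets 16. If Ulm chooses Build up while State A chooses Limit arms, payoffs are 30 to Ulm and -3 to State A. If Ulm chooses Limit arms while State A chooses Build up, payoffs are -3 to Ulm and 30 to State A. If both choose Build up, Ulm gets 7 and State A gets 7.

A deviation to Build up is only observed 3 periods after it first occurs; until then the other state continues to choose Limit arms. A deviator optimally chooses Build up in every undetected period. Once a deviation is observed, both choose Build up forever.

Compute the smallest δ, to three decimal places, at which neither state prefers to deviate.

0.847

A deviator earns 30 for 3 periods, then 7 forever; cooperating earns 16 forever. Multiplying the IC by (1−δ):
16 ≥ 30(1−δ^3) + 7δ^3, so 23·δ^3 ≥ 14 and δ^3 ≥ 14/23.
δ ≥ (14/23)^(1/3) ≈ 0.847.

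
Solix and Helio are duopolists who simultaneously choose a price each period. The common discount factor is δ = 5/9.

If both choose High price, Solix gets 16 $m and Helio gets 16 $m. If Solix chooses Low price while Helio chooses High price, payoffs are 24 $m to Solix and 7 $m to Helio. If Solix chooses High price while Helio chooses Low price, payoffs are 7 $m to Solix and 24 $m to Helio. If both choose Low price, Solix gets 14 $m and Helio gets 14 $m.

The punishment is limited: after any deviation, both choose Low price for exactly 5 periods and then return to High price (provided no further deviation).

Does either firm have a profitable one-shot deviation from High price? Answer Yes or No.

Yes

A one-shot deviation gives 24 now, then 14 for 5 periods, then back to 16.
Gain from deviating: (24−16) today; loss: (16−14) in each of the next 5 periods.
No-deviation condition: (16−14)(δ+…+δ^5) ≥ 24−16, i.e. δ+…+δ^5 ≥ 4.
At δ = 5/9: δ+…+δ^5 = 1.1838 < 4.0000.
So cooperation is not sustainable.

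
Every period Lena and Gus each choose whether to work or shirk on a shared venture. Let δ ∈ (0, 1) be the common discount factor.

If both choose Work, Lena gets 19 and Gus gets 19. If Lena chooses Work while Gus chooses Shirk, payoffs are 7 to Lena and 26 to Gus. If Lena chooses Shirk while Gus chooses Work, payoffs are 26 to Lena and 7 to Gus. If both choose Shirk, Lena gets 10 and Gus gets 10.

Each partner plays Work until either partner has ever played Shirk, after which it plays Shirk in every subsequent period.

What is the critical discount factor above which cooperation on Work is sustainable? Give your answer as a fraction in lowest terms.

7/16

Cooperation forever yields 19 each period: 19/(1−δ).
Deviating yields 26 once, then 10 forever: 26 + 10δ/(1−δ).
No profitable deviation requires 19/(1−δ) ≥ 26 + 10δ/(1−δ).
Multiplying by (1−δ): 19 ≥ 26(1−δ) + 10δ = 26 − 16δ.
So 16δ ≥ 7, i.e. δ ≥ 7/16.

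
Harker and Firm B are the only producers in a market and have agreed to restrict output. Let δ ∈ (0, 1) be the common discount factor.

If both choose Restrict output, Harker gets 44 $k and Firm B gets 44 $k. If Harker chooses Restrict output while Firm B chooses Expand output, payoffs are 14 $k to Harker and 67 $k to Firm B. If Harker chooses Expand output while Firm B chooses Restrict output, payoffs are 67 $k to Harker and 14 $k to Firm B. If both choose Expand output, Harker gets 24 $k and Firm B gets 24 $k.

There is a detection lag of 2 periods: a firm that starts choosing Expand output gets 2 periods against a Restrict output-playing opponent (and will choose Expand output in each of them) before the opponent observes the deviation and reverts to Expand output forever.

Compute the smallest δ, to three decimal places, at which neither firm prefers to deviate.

The best deviation is to choose Expand output for all 2 undetected periods, earning 67 each, then 24 forever once detected.
Deviation value: 67(1−δ^2)/(1−δ) + 24δ^2/(1−δ); cooperation value: 44/(1−δ).
IC: 44 ≥ 67(1−δ^2) + 24δ^2 = 67 − 43δ^2.
So δ^2 ≥ 23/43, giving δ ≥ (23/43)^(1/2) ≈ 0.731.

0.731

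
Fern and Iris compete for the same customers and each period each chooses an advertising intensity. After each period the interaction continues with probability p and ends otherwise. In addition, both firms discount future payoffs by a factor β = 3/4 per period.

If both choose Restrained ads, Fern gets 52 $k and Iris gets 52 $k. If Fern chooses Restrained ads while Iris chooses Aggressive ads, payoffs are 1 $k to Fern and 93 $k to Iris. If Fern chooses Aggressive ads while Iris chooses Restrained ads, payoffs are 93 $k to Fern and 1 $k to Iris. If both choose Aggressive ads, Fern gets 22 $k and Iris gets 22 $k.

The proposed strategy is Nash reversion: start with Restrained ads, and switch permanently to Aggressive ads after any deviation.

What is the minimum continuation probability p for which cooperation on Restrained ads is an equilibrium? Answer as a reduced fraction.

Expected continuation weight on next period's payoff is β·p = 3/4·p, which plays the role of the discount factor.
Cooperation requires 3/4·p ≥ (93−52)/(93−22) = 41/71, hence p ≥ 164/213.

164/213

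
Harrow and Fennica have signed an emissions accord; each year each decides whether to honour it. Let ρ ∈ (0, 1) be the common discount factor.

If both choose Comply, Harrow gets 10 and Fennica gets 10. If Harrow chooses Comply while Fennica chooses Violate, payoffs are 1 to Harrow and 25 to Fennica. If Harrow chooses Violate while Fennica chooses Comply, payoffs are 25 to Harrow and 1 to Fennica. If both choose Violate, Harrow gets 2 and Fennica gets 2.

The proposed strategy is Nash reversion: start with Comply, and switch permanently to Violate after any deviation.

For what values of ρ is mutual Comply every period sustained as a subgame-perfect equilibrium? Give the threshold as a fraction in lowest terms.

Under grim trigger the critical discount factor is (T−C)/(T−P) with T = 25, C = 10, P = 2.
ρ* = (25−10)/(25−2) = 15/23.

15/23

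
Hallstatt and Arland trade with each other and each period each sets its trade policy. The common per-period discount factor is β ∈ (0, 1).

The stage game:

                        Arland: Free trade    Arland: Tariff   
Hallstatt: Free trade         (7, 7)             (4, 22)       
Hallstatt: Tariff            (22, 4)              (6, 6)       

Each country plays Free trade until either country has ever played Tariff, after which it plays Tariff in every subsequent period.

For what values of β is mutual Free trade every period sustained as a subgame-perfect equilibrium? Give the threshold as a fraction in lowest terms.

7/(1−β) ≥ 22 + 6β/(1−β)
7 ≥ 22 − 16β
β ≥ 15/16.

15/16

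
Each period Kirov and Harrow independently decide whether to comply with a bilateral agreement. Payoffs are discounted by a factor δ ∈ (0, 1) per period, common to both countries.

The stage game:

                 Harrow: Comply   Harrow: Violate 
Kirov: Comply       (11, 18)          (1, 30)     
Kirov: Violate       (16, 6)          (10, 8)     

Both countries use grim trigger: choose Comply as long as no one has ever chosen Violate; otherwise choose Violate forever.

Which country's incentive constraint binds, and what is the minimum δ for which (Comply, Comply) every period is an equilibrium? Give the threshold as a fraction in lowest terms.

Kirov's threshold: (16−11)/(16−10) = 5/6.
Harrow's threshold: (30−18)/(30−8) = 6/11.
5/6 > 6/11, so Kirov binds and δ* = 5/6.

Kirov; δ ≥ 5/6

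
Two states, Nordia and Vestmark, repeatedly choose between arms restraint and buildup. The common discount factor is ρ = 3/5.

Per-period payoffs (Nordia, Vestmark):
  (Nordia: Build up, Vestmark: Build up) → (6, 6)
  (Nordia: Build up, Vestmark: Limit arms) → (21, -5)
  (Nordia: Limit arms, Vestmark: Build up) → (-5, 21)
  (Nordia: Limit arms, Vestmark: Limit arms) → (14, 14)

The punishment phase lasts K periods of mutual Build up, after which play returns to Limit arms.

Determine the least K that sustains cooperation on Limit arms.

2

IC: ρ(1−ρ^K)/(1−ρ) ≥ (21−14)/(14−6) = 7/8.
With ρ = 3/5: need 1 − ρ^K ≥ 7/8·(1−3/5)/(3/5), i.e. ρ^K ≤ 0.4167.
Since (3/5)^1 = 0.6000 and (3/5)^2 = 0.3600, the smallest such K is 2.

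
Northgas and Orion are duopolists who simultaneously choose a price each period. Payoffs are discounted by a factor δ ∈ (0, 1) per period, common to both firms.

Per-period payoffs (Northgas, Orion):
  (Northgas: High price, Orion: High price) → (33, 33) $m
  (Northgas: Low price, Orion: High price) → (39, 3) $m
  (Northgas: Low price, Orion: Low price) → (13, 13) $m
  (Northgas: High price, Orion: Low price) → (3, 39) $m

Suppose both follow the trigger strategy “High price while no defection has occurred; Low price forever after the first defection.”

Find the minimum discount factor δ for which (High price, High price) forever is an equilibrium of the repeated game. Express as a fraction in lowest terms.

3/13

33/(1−δ) ≥ 39 + 13δ/(1−δ)
33 ≥ 39 − 26δ
δ ≥ 6/26 = 3/13.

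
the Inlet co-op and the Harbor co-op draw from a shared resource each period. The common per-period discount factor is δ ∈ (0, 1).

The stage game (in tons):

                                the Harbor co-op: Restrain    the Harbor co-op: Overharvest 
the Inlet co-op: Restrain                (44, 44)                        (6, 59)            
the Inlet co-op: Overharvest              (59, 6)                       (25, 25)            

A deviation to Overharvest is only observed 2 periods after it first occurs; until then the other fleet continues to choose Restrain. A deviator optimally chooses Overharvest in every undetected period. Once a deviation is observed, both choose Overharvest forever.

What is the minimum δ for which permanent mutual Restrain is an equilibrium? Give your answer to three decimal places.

0.664

A deviator earns 59 for 2 periods, then 25 forever; cooperating earns 44 forever. Multiplying the IC by (1−δ):
44 ≥ 59(1−δ^2) + 25δ^2, so 34·δ^2 ≥ 15 and δ^2 ≥ 15/34.
δ ≥ (15/34)^(1/2) ≈ 0.664.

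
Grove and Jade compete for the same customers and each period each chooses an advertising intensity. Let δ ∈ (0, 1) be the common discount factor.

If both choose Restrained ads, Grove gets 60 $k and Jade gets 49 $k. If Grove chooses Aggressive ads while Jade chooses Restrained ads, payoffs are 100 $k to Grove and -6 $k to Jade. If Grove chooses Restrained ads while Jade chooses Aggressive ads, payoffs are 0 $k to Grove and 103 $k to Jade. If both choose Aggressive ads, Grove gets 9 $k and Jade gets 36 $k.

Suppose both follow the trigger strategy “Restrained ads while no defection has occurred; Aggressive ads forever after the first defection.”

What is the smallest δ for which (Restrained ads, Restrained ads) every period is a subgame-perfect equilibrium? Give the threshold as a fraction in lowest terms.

For Grove: deviation gain 100−60 = 40, per-period punishment loss 60−9 = 51. IC gives δ ≥ 40/91.
For Jade: gain 54, loss 13 per period, so δ ≥ 54/67.
The tighter constraint is Jade's, so cooperation needs δ ≥ 54/67.

54/67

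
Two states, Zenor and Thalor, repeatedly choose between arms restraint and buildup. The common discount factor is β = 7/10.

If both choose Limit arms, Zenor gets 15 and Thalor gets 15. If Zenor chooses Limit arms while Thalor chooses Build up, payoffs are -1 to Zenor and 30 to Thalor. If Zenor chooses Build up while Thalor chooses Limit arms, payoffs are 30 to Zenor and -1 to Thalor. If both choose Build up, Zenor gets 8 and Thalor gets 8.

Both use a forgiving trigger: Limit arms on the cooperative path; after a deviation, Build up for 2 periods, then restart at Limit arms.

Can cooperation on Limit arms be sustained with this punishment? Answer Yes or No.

Comparing payoff streams over the 3 periods until play realigns: cooperate → 15(1+β+…+β^2); deviate → 30 + 8(β+…+β^2).
Cooperation is sustained iff (15−8)(β+…+β^2) ≥ 30−15.
β+…+β^2 = 7/10·(1−(7/10)^2)/(1−7/10) = 1.1900, and (30−15)/(15−8) = 2.1429.
1.1900 < 2.1429, so cooperation is not sustainable.

No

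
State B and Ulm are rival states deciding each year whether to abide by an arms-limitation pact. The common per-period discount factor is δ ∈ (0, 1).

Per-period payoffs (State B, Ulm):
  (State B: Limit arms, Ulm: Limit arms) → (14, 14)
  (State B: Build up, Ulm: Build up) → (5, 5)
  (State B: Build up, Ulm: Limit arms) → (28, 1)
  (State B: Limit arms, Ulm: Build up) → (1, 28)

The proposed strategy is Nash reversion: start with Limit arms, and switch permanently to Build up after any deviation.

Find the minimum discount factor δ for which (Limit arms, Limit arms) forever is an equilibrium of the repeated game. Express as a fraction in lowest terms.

Cooperation forever yields 14 each period: 14/(1−δ).
Deviating yields 28 once, then 5 forever: 28 + 5δ/(1−δ).
No profitable deviation requires 14/(1−δ) ≥ 28 + 5δ/(1−δ).
Multiplying by (1−δ): 14 ≥ 28(1−δ) + 5δ = 28 − 23δ.
So 23δ ≥ 14, i.e. δ ≥ 14/23.

14/23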